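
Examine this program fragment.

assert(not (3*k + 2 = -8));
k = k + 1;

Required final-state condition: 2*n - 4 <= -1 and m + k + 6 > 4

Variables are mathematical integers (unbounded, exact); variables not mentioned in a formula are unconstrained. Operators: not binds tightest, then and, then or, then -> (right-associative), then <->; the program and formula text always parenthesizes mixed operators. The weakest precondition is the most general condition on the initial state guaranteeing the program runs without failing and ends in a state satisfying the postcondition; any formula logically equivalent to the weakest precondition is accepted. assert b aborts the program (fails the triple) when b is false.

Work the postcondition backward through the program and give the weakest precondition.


Working backward. After the program, the postcondition 2*n - 4 <= -1 and m + k + 6 > 4 must hold; in canonical form it is 2*n <= 3 and k + m > -2.
Before k := k + 1: 2*n <= 3 and k + m > -3
Before assert not (3*k + 2 = -8): (not (3*k = -10)) and 2*n <= 3 and k + m > -3
Answer: WP = (not (3*k = -10)) and 2*n <= 3 and k + m > -3


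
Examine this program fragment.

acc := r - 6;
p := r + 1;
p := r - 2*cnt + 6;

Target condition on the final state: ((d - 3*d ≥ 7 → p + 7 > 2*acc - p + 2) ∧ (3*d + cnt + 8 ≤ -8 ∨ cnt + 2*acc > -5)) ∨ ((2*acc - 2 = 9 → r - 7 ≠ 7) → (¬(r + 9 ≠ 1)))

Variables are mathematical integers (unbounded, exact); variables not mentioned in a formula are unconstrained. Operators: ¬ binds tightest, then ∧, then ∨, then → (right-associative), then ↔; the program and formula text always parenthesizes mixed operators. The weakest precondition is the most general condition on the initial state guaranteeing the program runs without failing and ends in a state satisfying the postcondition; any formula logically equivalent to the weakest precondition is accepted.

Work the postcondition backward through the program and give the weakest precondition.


Working backward. After the program, the postcondition ((d - 3*d ≥ 7 → p + 7 > 2*acc - p + 2) ∧ (3*d + cnt + 8 ≤ -8 ∨ cnt + 2*acc > -5)) ∨ ((2*acc - 2 = 9 → r - 7 ≠ 7) → (¬(r + 9 ≠ 1))) must hold; in canonical form it is ((2*d ≤ -7 → 2*p > 2*acc - 5) ∧ (cnt + 3*d ≤ -16 ∨ 2*acc + cnt > -5)) ∨ ((2*acc = 11 → r ≠ 14) → (¬(r ≠ -8))).
Before p := r - 2*cnt + 6: ((2*d ≤ -7 → 2*r > 2*acc + 4*cnt - 17) ∧ (cnt + 3*d ≤ -16 ∨ 2*acc + cnt > -5)) ∨ ((2*acc = 11 → r ≠ 14) → (¬(r ≠ -8)))
Before p := r + 1: ((2*d ≤ -7 → 2*r > 2*acc + 4*cnt - 17) ∧ (cnt + 3*d ≤ -16 ∨ 2*acc + cnt > -5)) ∨ ((2*acc = 11 → r ≠ 14) → (¬(r ≠ -8)))
Before acc := r - 6: ((2*d ≤ -7 → 4*cnt < 29) ∧ (cnt + 3*d ≤ -16 ∨ cnt + 2*r > 7)) ∨ ((2*r = 23 → r ≠ 14) → (¬(r ≠ -8)))
Answer: WP = ((2*d ≤ -7 → 4*cnt < 29) ∧ (cnt + 3*d ≤ -16 ∨ cnt + 2*r > 7)) ∨ ((2*r = 23 → r ≠ 14) → (¬(r ≠ -8)))


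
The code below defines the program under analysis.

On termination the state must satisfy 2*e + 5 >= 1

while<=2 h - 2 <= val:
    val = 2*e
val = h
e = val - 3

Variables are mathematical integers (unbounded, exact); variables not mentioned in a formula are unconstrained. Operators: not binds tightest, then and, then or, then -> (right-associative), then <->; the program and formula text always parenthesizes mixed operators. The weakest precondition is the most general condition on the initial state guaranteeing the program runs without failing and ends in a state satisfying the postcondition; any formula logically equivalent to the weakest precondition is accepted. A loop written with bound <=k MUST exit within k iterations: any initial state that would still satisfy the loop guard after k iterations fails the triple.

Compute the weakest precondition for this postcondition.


Working backward. After the program, the postcondition 2*e + 5 >= 1 must hold; in canonical form it is 2*e >= -4.
Before e := val - 3: 2*val >= 2
Before val := h: 2*h >= 2
Before the loop (bound <=2), unroll the exhaustion recursion (WP_0 = exit-now case; WP_j = one more guarded iteration, up to j = 2):
  WP_0: (not (h <= val + 2)) and 2*h >= 2
  WP_1: (h <= val + 2 -> ((not (h <= 2*e + 2)) and 2*h >= 2)) and ((not (h <= val + 2)) -> 2*h >= 2)
  WP_2: (h <= val + 2 -> ((h <= 2*e + 2 -> ((not (h <= 2*e + 2)) and 2*h >= 2)) and ((not (h <= 2*e + 2)) -> 2*h >= 2))) and ((not (h <= val + 2)) -> 2*h >= 2)
So before the loop: (h <= val + 2 -> ((h <= 2*e + 2 -> ((not (h <= 2*e + 2)) and 2*h >= 2)) and ((not (h <= 2*e + 2)) -> 2*h >= 2))) and ((not (h <= val + 2)) -> 2*h >= 2)
Answer: WP = (h <= val + 2 -> ((h <= 2*e + 2 -> ((not (h <= 2*e + 2)) and 2*h >= 2)) and ((not (h <= 2*e + 2)) -> 2*h >= 2))) and ((not (h <= val + 2)) -> 2*h >= 2)


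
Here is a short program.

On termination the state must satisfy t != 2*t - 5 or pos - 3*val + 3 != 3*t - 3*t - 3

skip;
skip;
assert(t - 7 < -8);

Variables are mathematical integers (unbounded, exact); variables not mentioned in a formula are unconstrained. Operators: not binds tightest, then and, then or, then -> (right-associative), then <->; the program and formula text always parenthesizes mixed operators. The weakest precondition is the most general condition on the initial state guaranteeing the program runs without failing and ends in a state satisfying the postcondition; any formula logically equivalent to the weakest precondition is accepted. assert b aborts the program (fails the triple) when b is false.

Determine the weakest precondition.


Working backward. After the program, the postcondition t != 2*t - 5 or pos - 3*val + 3 != 3*t - 3*t - 3 must hold; in canonical form it is t != 5 or pos != 3*val - 6.
Before assert t - 7 < -8: t < -1 and (t != 5 or pos != 3*val - 6)
Before skip: t < -1 and (t != 5 or pos != 3*val - 6)
Before skip: t < -1 and (t != 5 or pos != 3*val - 6)
Answer: WP = t < -1 and (t != 5 or pos != 3*val - 6)


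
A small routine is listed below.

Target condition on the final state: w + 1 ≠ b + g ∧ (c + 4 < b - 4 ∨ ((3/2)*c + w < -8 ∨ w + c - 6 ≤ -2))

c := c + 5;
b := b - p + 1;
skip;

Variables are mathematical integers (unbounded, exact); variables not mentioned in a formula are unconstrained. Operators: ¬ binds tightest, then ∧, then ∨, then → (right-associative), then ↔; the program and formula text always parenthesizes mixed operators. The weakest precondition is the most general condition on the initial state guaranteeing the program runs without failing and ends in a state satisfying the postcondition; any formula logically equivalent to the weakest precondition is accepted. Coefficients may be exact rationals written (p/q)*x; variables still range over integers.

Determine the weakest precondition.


Working backward. After the program, the postcondition w + 1 ≠ b + g ∧ (c + 4 < b - 4 ∨ ((3/2)*c + w < -8 ∨ w + c - 6 ≤ -2)) must hold; in canonical form it is w ≠ b + g - 1 ∧ (c < b - 8 ∨ (3/2)*c + w < -8 ∨ c + w ≤ 4).
Before skip: w ≠ b + g - 1 ∧ (c < b - 8 ∨ (3/2)*c + w < -8 ∨ c + w ≤ 4)
Before b := b - p + 1: p + w ≠ b + g ∧ (c + p < b - 7 ∨ (3/2)*c + w < -8 ∨ c + w ≤ 4)
Before c := c + 5: p + w ≠ b + g ∧ (c + p < b - 12 ∨ (3/2)*c + w < -31/2 ∨ c + w ≤ -1)
Answer: WP = p + w ≠ b + g ∧ (c + p < b - 12 ∨ (3/2)*c + w < -31/2 ∨ c + w ≤ -1)


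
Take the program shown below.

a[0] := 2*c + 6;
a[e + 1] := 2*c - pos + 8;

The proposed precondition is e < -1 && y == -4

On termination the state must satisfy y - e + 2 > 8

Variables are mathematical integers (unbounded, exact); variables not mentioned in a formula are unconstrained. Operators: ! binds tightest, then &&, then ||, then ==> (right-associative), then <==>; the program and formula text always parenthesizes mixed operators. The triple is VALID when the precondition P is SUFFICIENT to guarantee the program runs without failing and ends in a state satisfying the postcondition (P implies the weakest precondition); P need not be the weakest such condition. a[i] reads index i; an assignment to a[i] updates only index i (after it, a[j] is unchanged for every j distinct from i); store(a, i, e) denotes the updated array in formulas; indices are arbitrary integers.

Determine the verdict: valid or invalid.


Working backward. After the program, the postcondition y - e + 2 > 8 must hold; in canonical form it is y > e + 6.
Before a[e + 1] := 2*c - pos + 8: y > e + 6
Before a[0] := 2*c + 6: y > e + 6
The weakest precondition is y > e + 6.
Check whether e < -1 && y == -4 implies it.
Countermodel: at the initial state e = -10, y = -4, the precondition holds but the weakest precondition fails.
Answer: invalid


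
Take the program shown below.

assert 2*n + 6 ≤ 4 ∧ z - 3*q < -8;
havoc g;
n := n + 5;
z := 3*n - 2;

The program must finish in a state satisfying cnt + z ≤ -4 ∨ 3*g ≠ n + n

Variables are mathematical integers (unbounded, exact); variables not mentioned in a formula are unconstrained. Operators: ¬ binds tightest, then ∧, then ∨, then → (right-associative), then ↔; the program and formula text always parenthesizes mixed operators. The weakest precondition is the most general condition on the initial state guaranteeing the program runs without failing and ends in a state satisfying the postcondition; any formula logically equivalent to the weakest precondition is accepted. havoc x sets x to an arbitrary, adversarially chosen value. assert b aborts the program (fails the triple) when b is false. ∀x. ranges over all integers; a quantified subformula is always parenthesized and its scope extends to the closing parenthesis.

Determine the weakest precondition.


Working backward. After the program, the postcondition cnt + z ≤ -4 ∨ 3*g ≠ n + n must hold; in canonical form it is cnt + z ≤ -4 ∨ 3*g ≠ 2*n.
Before z := 3*n - 2: cnt + 3*n ≤ -2 ∨ 3*g ≠ 2*n
Before n := n + 5: cnt + 3*n ≤ -17 ∨ 3*g ≠ 2*n + 10
Before havoc g: ∀g_1. (cnt + 3*n ≤ -17 ∨ 3*g_1 ≠ 2*n + 10)
Before assert 2*n + 6 ≤ 4 ∧ z - 3*q < -8: 2*n ≤ -2 ∧ z < 3*q - 8 ∧ (∀g_1. (cnt + 3*n ≤ -17 ∨ 3*g_1 ≠ 2*n + 10))
Answer: WP = 2*n ≤ -2 ∧ z < 3*q - 8 ∧ (∀g_1. (cnt + 3*n ≤ -17 ∨ 3*g_1 ≠ 2*n + 10))


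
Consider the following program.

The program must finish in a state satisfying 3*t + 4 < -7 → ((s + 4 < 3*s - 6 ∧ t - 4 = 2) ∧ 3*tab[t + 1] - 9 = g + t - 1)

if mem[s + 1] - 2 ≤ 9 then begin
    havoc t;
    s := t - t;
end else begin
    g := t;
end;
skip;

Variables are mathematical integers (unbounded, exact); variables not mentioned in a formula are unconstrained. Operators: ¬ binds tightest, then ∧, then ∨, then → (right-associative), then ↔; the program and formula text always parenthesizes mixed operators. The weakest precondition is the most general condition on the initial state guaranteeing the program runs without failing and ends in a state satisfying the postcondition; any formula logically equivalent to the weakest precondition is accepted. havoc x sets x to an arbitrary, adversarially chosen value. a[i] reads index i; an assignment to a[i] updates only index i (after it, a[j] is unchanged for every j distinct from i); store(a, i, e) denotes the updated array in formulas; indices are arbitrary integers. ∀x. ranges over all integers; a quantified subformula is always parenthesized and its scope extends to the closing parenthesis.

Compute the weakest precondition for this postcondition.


Working backward. After the program, the postcondition 3*t + 4 < -7 → ((s + 4 < 3*s - 6 ∧ t - 4 = 2) ∧ 3*tab[t + 1] - 9 = g + t - 1) must hold; in canonical form it is 3*t < -11 → (2*s > 10 ∧ t = 6 ∧ 3*tab[t + 1] = g + t + 8).
Before skip: 3*t < -11 → (2*s > 10 ∧ t = 6 ∧ 3*tab[t + 1] = g + t + 8)
Then branch requires ∀t_1. (¬(3*t_1 < -11)); else branch requires 3*t < -11 → (2*s > 10 ∧ t = 6 ∧ 3*tab[t + 1] = 2*t + 8).
Before the if: (mem[s + 1] ≤ 11 → (∀t_1. (¬(3*t_1 < -11)))) ∧ ((¬(mem[s + 1] ≤ 11)) → (3*t < -11 → (2*s > 10 ∧ t = 6 ∧ 3*tab[t + 1] = 2*t + 8)))
Answer: WP = (mem[s + 1] ≤ 11 → (∀t_1. (¬(3*t_1 < -11)))) ∧ ((¬(mem[s + 1] ≤ 11)) → (3*t < -11 → (2*s > 10 ∧ t = 6 ∧ 3*tab[t + 1] = 2*t + 8)))


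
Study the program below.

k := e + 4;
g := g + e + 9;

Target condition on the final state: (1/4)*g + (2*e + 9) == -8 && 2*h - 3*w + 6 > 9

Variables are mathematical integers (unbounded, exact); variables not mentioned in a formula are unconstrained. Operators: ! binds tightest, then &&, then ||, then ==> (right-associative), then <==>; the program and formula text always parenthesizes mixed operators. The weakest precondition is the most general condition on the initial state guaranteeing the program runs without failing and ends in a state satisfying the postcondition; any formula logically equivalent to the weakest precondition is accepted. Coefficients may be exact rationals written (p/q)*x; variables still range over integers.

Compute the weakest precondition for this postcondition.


Working backward. After the program, the postcondition (1/4)*g + (2*e + 9) == -8 && 2*h - 3*w + 6 > 9 must hold; in canonical form it is 2*e + (1/4)*g == -17 && 2*h > 3*w + 3.
Before g := g + e + 9: (9/4)*e + (1/4)*g == -77/4 && 2*h > 3*w + 3
Before k := e + 4: (9/4)*e + (1/4)*g == -77/4 && 2*h > 3*w + 3
Answer: WP = (9/4)*e + (1/4)*g == -77/4 && 2*h > 3*w + 3


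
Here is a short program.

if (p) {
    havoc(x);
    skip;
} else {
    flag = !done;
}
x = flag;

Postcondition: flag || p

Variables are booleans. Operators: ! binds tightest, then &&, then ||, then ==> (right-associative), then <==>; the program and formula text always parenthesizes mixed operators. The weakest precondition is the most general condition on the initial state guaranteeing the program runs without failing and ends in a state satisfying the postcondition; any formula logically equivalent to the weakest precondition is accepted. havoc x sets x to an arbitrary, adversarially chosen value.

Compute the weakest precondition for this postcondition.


Working backward. After the program, flag || p must hold.
Before x := flag: flag || p
Then branch requires flag || p; else branch requires (!done) || p.
Before the if: (p ==> (flag || p)) && ((!p) ==> ((!done) || p))
Answer: WP = (p ==> (flag || p)) && ((!p) ==> ((!done) || p))


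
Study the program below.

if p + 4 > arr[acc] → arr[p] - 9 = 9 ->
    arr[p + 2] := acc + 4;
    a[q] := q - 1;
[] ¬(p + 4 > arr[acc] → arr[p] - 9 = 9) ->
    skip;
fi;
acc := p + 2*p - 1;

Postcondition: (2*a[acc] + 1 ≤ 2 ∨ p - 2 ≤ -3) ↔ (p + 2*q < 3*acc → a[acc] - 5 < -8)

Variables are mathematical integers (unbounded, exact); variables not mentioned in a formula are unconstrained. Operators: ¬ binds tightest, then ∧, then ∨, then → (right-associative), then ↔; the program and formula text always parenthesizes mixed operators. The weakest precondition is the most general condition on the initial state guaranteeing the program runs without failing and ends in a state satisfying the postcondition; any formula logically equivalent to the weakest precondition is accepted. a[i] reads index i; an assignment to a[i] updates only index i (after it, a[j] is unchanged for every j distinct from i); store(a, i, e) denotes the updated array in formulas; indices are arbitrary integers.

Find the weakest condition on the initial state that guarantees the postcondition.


Working backward. After the program, the postcondition (2*a[acc] + 1 ≤ 2 ∨ p - 2 ≤ -3) ↔ (p + 2*q < 3*acc → a[acc] - 5 < -8) must hold; in canonical form it is (2*a[acc] ≤ 1 ∨ p ≤ -1) ↔ (p + 2*q < 3*acc → a[acc] < -3).
Before acc := p + 2*p - 1: (2*a[3*p - 1] ≤ 1 ∨ p ≤ -1) ↔ (2*q < 8*p - 3 → a[3*p - 1] < -3)
Then branch requires (2*store(a, q, q - 1)[3*p - 1] ≤ 1 ∨ p ≤ -1) ↔ (2*q < 8*p - 3 → store(a, q, q - 1)[3*p - 1] < -3); else branch requires (2*a[3*p - 1] ≤ 1 ∨ p ≤ -1) ↔ (2*q < 8*p - 3 → a[3*p - 1] < -3).
Before the if: ((p > arr[acc] - 4 → arr[p] = 18) → ((2*store(a, q, q - 1)[3*p - 1] ≤ 1 ∨ p ≤ -1) ↔ (2*q < 8*p - 3 → store(a, q, q - 1)[3*p - 1] < -3))) ∧ ((¬(p > arr[acc] - 4 → arr[p] = 18)) → ((2*a[3*p - 1] ≤ 1 ∨ p ≤ -1) ↔ (2*q < 8*p - 3 → a[3*p - 1] < -3)))
Answer: WP = ((p > arr[acc] - 4 → arr[p] = 18) → ((2*store(a, q, q - 1)[3*p - 1] ≤ 1 ∨ p ≤ -1) ↔ (2*q < 8*p - 3 → store(a, q, q - 1)[3*p - 1] < -3))) ∧ ((¬(p > arr[acc] - 4 → arr[p] = 18)) → ((2*a[3*p - 1] ≤ 1 ∨ p ≤ -1) ↔ (2*q < 8*p - 3 → a[3*p - 1] < -3)))


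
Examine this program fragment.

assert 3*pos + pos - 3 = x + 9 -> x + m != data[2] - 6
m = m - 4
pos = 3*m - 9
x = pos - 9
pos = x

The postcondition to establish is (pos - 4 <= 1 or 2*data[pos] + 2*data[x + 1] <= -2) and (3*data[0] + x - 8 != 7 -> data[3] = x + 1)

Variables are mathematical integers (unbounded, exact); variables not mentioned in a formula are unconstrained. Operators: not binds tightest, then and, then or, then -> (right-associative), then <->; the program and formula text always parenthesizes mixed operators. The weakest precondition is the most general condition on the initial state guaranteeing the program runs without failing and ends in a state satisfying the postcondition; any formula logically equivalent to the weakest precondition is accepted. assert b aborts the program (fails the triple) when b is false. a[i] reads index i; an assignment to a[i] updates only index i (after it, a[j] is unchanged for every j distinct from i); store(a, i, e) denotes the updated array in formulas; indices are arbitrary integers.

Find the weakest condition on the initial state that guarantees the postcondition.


Working backward. After the program, the postcondition (pos - 4 <= 1 or 2*data[pos] + 2*data[x + 1] <= -2) and (3*data[0] + x - 8 != 7 -> data[3] = x + 1) must hold; in canonical form it is (pos <= 5 or 2*data[x + 1] + 2*data[pos] <= -2) and (3*data[0] + x != 15 -> data[3] = x + 1).
Before pos := x: (x <= 5 or 2*data[x + 1] + 2*data[x] <= -2) and (3*data[0] + x != 15 -> data[3] = x + 1)
Before x := pos - 9: (pos <= 14 or 2*data[pos - 8] + 2*data[pos - 9] <= -2) and (3*data[0] + pos != 24 -> data[3] = pos - 8)
Before pos := 3*m - 9: (3*m <= 23 or 2*data[3*m - 17] + 2*data[3*m - 18] <= -2) and (3*data[0] + 3*m != 33 -> data[3] = 3*m - 17)
Before m := m - 4: (3*m <= 35 or 2*data[3*m - 29] + 2*data[3*m - 30] <= -2) and (3*data[0] + 3*m != 45 -> data[3] = 3*m - 29)
Before assert 3*pos + pos - 3 = x + 9 -> x + m != data[2] - 6: (4*pos = x + 12 -> m + x != data[2] - 6) and (3*m <= 35 or 2*data[3*m - 29] + 2*data[3*m - 30] <= -2) and (3*data[0] + 3*m != 45 -> data[3] = 3*m - 29)
Answer: WP = (4*pos = x + 12 -> m + x != data[2] - 6) and (3*m <= 35 or 2*data[3*m - 29] + 2*data[3*m - 30] <= -2) and (3*data[0] + 3*m != 45 -> data[3] = 3*m - 29)


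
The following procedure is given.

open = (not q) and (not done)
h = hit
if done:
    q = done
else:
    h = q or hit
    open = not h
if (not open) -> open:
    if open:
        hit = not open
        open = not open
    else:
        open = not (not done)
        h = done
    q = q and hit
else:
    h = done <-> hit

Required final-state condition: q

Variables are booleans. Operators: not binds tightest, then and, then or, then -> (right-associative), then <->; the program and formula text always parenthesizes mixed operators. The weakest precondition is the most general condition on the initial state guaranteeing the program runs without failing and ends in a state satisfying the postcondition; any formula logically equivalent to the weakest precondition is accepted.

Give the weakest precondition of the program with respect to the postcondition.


Working backward. After the program, q must hold.
Then branch requires (open -> (q and (not open))) and ((not open) -> (q and hit)); else branch requires q.
Before the if: (((not open) -> open) -> ((open -> (q and (not open))) and ((not open) -> (q and hit)))) and ((not ((not open) -> open)) -> q)
Then branch requires (((not open) -> open) -> ((open -> (done and (not open))) and ((not open) -> (done and hit)))) and ((not ((not open) -> open)) -> done); else branch requires (((q or hit) -> (not (q or hit))) -> (((not (q or hit)) -> (q and (q or hit))) and ((q or hit) -> (q and hit)))) and ((not ((q or hit) -> (not (q or hit)))) -> q).
Before the if: (done -> ((((not open) -> open) -> ((open -> (done and (not open))) and ((not open) -> (done and hit)))) and ((not ((not open) -> open)) -> done))) and ((not done) -> ((((q or hit) -> (not (q or hit))) -> (((not (q or hit)) -> (q and (q or hit))) and ((q or hit) -> (q and hit)))) and ((not ((q or hit) -> (not (q or hit)))) -> q)))
Before h := hit: (done -> ((((not open) -> open) -> ((open -> (done and (not open))) and ((not open) -> (done and hit)))) and ((not ((not open) -> open)) -> done))) and ((not done) -> ((((q or hit) -> (not (q or hit))) -> (((not (q or hit)) -> (q and (q or hit))) and ((q or hit) -> (q and hit)))) and ((not ((q or hit) -> (not (q or hit)))) -> q)))
Before open := (not q) and (not done): (done -> ((((not ((not q) and (not done))) -> ((not q) and (not done))) -> ((((not q) and (not done)) -> (done and (not ((not q) and (not done))))) and ((not ((not q) and (not done))) -> (done and hit)))) and ((not ((not ((not q) and (not done))) -> ((not q) and (not done)))) -> done))) and ((not done) -> ((((q or hit) -> (not (q or hit))) -> (((not (q or hit)) -> (q and (q or hit))) and ((q or hit) -> (q and hit)))) and ((not ((q or hit) -> (not (q or hit)))) -> q)))
Answer: WP = (done -> ((((not ((not q) and (not done))) -> ((not q) and (not done))) -> ((((not q) and (not done)) -> (done and (not ((not q) and (not done))))) and ((not ((not q) and (not done))) -> (done and hit)))) and ((not ((not ((not q) and (not done))) -> ((not q) and (not done)))) -> done))) and ((not done) -> ((((q or hit) -> (not (q or hit))) -> (((not (q or hit)) -> (q and (q or hit))) and ((q or hit) -> (q and hit)))) and ((not ((q or hit) -> (not (q or hit)))) -> q)))


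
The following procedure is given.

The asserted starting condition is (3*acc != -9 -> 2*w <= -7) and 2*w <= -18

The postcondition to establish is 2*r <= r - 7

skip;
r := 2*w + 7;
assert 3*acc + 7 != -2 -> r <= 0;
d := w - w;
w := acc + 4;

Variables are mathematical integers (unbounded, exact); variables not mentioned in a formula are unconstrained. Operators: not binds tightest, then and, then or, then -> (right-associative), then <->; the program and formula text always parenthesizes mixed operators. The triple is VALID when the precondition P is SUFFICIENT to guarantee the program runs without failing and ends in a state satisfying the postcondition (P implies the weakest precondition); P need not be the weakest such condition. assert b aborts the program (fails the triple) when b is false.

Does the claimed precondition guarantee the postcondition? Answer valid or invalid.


Working backward. After the program, the postcondition 2*r <= r - 7 must hold; in canonical form it is r <= -7.
Before w := acc + 4: r <= -7
Before d := w - w: r <= -7
Before assert 3*acc + 7 != -2 -> r <= 0: (3*acc != -9 -> r <= 0) and r <= -7
Before r := 2*w + 7: (3*acc != -9 -> 2*w <= -7) and 2*w <= -14
Before skip: (3*acc != -9 -> 2*w <= -7) and 2*w <= -14
The weakest precondition is (3*acc != -9 -> 2*w <= -7) and 2*w <= -14.
Check whether (3*acc != -9 -> 2*w <= -7) and 2*w <= -18 implies it.
Every state satisfying the precondition satisfies the weakest precondition: the implication holds.
Answer: valid


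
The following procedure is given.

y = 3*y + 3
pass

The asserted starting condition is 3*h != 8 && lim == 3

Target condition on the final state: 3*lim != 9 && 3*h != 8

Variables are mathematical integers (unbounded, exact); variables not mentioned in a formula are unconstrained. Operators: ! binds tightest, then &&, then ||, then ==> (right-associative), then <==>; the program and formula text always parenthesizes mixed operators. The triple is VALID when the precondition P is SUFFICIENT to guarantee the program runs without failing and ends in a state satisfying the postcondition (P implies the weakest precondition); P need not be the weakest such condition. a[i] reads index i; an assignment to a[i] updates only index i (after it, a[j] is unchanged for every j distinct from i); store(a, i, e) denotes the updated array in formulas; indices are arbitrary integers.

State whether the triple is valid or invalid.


Working backward. After the program, 3*lim != 9 && 3*h != 8 must hold.
Before skip: 3*lim != 9 && 3*h != 8
Before y := 3*y + 3: 3*lim != 9 && 3*h != 8
The weakest precondition is 3*lim != 9 && 3*h != 8.
Check whether 3*h != 8 && lim == 3 implies it.
Countermodel: at the initial state h = 0, lim = 3, the precondition holds but the weakest precondition fails.
Answer: invalid


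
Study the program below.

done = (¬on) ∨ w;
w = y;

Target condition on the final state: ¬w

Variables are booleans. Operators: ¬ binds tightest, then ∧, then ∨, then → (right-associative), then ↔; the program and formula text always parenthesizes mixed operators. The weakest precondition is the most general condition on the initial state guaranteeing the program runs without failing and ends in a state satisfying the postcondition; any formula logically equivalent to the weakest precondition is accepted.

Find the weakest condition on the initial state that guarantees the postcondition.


Working backward. After the program, ¬w must hold.
Before w := y: ¬y
Before done := (¬on) ∨ w: ¬y
Answer: WP = ¬y


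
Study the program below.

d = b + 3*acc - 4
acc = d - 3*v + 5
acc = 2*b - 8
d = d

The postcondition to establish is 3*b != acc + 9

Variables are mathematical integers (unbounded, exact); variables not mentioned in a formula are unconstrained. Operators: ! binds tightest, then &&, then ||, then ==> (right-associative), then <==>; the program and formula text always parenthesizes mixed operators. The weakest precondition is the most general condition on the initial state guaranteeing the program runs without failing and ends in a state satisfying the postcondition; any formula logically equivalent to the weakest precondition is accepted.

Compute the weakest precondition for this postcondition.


Working backward. After the program, 3*b != acc + 9 must hold.
Before d := d: 3*b != acc + 9
Before acc := 2*b - 8: b != 1
Before acc := d - 3*v + 5: b != 1
Before d := b + 3*acc - 4: b != 1
Answer: WP = b != 1


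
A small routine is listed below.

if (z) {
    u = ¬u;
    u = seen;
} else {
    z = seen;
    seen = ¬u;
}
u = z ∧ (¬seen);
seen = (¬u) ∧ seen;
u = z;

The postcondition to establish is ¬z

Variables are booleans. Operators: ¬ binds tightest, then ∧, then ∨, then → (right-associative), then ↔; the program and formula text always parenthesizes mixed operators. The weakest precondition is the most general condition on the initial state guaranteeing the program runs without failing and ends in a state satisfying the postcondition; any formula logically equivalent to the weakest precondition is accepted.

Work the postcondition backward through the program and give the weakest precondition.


Working backward. After the program, ¬z must hold.
Before u := z: ¬z
Before seen := (¬u) ∧ seen: ¬z
Before u := z ∧ (¬seen): ¬z
Then branch requires ¬z; else branch requires ¬seen.
Before the if: (z → (¬z)) ∧ ((¬z) → (¬seen))
Answer: WP = (z → (¬z)) ∧ ((¬z) → (¬seen))


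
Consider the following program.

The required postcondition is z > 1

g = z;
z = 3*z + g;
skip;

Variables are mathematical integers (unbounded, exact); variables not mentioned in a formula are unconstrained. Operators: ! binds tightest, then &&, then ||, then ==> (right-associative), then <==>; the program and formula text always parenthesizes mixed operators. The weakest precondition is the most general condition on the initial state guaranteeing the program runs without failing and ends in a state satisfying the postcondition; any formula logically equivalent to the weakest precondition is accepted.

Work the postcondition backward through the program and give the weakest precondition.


Working backward. After the program, z > 1 must hold.
Before skip: z > 1
Before z := 3*z + g: g + 3*z > 1
Before g := z: 4*z > 1
Answer: WP = 4*z > 1


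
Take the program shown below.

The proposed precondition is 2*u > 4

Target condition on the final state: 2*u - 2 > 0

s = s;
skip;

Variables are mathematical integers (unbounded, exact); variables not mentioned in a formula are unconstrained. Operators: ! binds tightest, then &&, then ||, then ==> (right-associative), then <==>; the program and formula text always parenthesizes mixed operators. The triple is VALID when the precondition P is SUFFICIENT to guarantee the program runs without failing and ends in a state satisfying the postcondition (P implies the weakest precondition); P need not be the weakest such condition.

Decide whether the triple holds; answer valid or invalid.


Working backward. After the program, the postcondition 2*u - 2 > 0 must hold; in canonical form it is 2*u > 2.
Before skip: 2*u > 2
Before s := s: 2*u > 2
The weakest precondition is 2*u > 2.
Check whether 2*u > 4 implies it.
Every state satisfying the precondition satisfies the weakest precondition: the implication holds.
Answer: valid


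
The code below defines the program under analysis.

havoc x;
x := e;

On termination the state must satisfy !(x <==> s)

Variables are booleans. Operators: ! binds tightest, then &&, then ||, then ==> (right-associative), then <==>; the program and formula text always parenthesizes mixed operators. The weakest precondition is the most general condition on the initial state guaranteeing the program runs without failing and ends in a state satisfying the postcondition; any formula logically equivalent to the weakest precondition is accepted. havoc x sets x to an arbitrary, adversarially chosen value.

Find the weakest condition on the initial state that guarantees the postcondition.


Working backward. After the program, !(x <==> s) must hold.
Before x := e: !(e <==> s)
Before havoc x: !(e <==> s)
Answer: WP = !(e <==> s)


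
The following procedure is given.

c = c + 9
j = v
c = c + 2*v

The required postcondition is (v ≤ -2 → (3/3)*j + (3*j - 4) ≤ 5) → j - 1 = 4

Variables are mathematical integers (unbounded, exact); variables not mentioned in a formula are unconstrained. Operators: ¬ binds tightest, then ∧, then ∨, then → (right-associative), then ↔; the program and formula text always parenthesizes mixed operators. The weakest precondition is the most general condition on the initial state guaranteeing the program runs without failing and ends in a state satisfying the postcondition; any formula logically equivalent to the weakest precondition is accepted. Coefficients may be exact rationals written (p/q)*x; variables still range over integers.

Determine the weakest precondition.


Working backward. After the program, the postcondition (v ≤ -2 → (3/3)*j + (3*j - 4) ≤ 5) → j - 1 = 4 must hold; in canonical form it is (v ≤ -2 → 4*j ≤ 9) → j = 5.
Before c := c + 2*v: (v ≤ -2 → 4*j ≤ 9) → j = 5
Before j := v: (v ≤ -2 → 4*v ≤ 9) → v = 5
Before c := c + 9: (v ≤ -2 → 4*v ≤ 9) → v = 5
Answer: WP = (v ≤ -2 → 4*v ≤ 9) → v = 5


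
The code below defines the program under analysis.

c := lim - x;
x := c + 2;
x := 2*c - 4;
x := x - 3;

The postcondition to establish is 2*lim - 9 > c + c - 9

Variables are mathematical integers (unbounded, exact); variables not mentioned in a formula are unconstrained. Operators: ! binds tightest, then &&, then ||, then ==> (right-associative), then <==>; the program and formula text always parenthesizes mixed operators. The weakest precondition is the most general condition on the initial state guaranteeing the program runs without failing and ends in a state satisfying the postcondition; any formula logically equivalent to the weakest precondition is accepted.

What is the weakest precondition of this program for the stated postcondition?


Working backward. After the program, the postcondition 2*lim - 9 > c + c - 9 must hold; in canonical form it is 2*lim > 2*c.
Before x := x - 3: 2*lim > 2*c
Before x := 2*c - 4: 2*lim > 2*c
Before x := c + 2: 2*lim > 2*c
Before c := lim - x: 2*x > 0
Answer: WP = 2*x > 0


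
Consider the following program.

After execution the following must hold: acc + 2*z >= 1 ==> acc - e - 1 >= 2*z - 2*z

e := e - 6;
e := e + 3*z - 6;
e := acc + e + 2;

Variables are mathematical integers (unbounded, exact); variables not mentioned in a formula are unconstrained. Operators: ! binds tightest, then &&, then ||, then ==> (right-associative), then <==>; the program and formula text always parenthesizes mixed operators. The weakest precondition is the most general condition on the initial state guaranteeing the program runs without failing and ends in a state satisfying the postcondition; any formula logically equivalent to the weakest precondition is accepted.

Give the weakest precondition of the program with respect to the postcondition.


Working backward. After the program, the postcondition acc + 2*z >= 1 ==> acc - e - 1 >= 2*z - 2*z must hold; in canonical form it is acc + 2*z >= 1 ==> acc >= e + 1.
Before e := acc + e + 2: acc + 2*z >= 1 ==> e <= -3
Before e := e + 3*z - 6: acc + 2*z >= 1 ==> e + 3*z <= 3
Before e := e - 6: acc + 2*z >= 1 ==> e + 3*z <= 9
Answer: WP = acc + 2*z >= 1 ==> e + 3*z <= 9


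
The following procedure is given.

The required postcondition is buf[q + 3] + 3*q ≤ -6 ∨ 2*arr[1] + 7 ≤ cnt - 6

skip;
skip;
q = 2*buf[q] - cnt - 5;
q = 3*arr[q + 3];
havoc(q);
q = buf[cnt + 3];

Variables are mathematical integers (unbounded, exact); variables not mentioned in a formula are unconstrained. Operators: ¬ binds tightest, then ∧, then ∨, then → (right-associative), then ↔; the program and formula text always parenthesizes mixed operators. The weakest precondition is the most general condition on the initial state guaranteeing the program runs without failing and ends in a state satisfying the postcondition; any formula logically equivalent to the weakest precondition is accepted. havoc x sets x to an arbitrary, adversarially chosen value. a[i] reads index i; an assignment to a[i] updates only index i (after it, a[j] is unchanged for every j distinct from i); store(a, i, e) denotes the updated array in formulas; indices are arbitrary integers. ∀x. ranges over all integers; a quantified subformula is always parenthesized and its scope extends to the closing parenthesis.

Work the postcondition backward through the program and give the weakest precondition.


Working backward. After the program, the postcondition buf[q + 3] + 3*q ≤ -6 ∨ 2*arr[1] + 7 ≤ cnt - 6 must hold; in canonical form it is buf[q + 3] + 3*q ≤ -6 ∨ 2*arr[1] ≤ cnt - 13.
Before q := buf[cnt + 3]: buf[buf[cnt + 3] + 3] + 3*buf[cnt + 3] ≤ -6 ∨ 2*arr[1] ≤ cnt - 13
Before havoc q: buf[buf[cnt + 3] + 3] + 3*buf[cnt + 3] ≤ -6 ∨ 2*arr[1] ≤ cnt - 13
Before q := 3*arr[q + 3]: buf[buf[cnt + 3] + 3] + 3*buf[cnt + 3] ≤ -6 ∨ 2*arr[1] ≤ cnt - 13
Before q := 2*buf[q] - cnt - 5: buf[buf[cnt + 3] + 3] + 3*buf[cnt + 3] ≤ -6 ∨ 2*arr[1] ≤ cnt - 13
Before skip: buf[buf[cnt + 3] + 3] + 3*buf[cnt + 3] ≤ -6 ∨ 2*arr[1] ≤ cnt - 13
Before skip: buf[buf[cnt + 3] + 3] + 3*buf[cnt + 3] ≤ -6 ∨ 2*arr[1] ≤ cnt - 13
Answer: WP = buf[buf[cnt + 3] + 3] + 3*buf[cnt + 3] ≤ -6 ∨ 2*arr[1] ≤ cnt - 13


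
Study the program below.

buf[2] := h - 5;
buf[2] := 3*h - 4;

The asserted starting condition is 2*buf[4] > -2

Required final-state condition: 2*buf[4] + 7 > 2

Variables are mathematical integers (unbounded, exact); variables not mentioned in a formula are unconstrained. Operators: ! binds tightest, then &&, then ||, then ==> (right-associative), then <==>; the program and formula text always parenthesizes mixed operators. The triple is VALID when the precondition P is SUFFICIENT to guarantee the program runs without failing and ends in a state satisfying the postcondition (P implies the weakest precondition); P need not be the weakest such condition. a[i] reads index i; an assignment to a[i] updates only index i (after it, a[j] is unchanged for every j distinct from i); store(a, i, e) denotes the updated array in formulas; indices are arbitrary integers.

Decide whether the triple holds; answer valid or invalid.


Working backward. After the program, the postcondition 2*buf[4] + 7 > 2 must hold; in canonical form it is 2*buf[4] > -5.
Before buf[2] := 3*h - 4: 2*buf[4] > -5
Before buf[2] := h - 5: 2*buf[4] > -5
The weakest precondition is 2*buf[4] > -5.
Check whether 2*buf[4] > -2 implies it.
Every state satisfying the precondition satisfies the weakest precondition: the implication holds.
Answer: valid


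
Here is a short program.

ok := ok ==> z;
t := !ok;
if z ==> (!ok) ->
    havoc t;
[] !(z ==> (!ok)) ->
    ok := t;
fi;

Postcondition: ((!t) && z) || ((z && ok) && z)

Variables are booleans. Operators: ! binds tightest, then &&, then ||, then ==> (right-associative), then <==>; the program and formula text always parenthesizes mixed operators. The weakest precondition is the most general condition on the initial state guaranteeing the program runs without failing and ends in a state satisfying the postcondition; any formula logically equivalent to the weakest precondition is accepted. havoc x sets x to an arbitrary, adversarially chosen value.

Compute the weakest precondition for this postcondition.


Working backward. After the program, the postcondition ((!t) && z) || ((z && ok) && z) must hold; in canonical form it is ((!t) && z) || (z && ok).
Then branch requires z && ok && (z || (z && ok)); else branch requires ((!t) && z) || (z && t).
Before the if: ((z ==> (!ok)) ==> (z && ok && (z || (z && ok)))) && ((!(z ==> (!ok))) ==> (((!t) && z) || (z && t)))
Before t := !ok: ((z ==> (!ok)) ==> (z && ok && (z || (z && ok)))) && ((!(z ==> (!ok))) ==> ((ok && z) || (z && (!ok))))
Before ok := ok ==> z: ((z ==> (!(ok ==> z))) ==> (z && (ok ==> z) && (z || (z && (ok ==> z))))) && ((!(z ==> (!(ok ==> z)))) ==> (((ok ==> z) && z) || (z && (!(ok ==> z)))))
Answer: WP = ((z ==> (!(ok ==> z))) ==> (z && (ok ==> z) && (z || (z && (ok ==> z))))) && ((!(z ==> (!(ok ==> z)))) ==> (((ok ==> z) && z) || (z && (!(ok ==> z)))))


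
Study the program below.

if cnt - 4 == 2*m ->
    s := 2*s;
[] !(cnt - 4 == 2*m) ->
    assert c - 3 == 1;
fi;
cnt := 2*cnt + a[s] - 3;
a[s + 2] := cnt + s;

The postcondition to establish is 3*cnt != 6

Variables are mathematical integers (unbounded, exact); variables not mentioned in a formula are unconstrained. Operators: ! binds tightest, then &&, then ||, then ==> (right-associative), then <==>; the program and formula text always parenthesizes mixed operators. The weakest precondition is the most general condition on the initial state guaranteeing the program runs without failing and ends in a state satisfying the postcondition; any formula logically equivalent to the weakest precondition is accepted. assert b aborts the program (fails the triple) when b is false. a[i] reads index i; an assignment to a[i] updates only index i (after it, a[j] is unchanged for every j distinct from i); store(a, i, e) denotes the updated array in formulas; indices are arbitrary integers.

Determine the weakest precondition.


Working backward. After the program, 3*cnt != 6 must hold.
Before a[s + 2] := cnt + s: 3*cnt != 6
Before cnt := 2*cnt + a[s] - 3: 3*a[s] + 6*cnt != 15
Then branch requires 3*a[2*s] + 6*cnt != 15; else branch requires c == 4 && 3*a[s] + 6*cnt != 15.
Before the if: (cnt == 2*m + 4 ==> 3*a[2*s] + 6*cnt != 15) && ((!(cnt == 2*m + 4)) ==> (c == 4 && 3*a[s] + 6*cnt != 15))
Answer: WP = (cnt == 2*m + 4 ==> 3*a[2*s] + 6*cnt != 15) && ((!(cnt == 2*m + 4)) ==> (c == 4 && 3*a[s] + 6*cnt != 15))


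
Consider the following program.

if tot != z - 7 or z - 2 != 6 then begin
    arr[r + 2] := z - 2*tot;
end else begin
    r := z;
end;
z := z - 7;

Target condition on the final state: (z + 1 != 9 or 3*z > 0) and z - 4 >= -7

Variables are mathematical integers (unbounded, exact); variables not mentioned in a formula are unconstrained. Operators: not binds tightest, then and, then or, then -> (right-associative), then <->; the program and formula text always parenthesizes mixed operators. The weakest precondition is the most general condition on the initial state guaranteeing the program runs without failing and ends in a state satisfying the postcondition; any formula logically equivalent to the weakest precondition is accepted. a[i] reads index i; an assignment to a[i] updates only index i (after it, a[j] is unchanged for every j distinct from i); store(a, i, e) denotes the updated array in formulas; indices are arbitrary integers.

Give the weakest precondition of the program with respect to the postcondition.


Working backward. After the program, the postcondition (z + 1 != 9 or 3*z > 0) and z - 4 >= -7 must hold; in canonical form it is (z != 8 or 3*z > 0) and z >= -3.
Before z := z - 7: (z != 15 or 3*z > 21) and z >= 4
Then branch requires (z != 15 or 3*z > 21) and z >= 4; else branch requires (z != 15 or 3*z > 21) and z >= 4.
Before the if: ((tot != z - 7 or z != 8) -> ((z != 15 or 3*z > 21) and z >= 4)) and ((not (tot != z - 7 or z != 8)) -> ((z != 15 or 3*z > 21) and z >= 4))
Answer: WP = ((tot != z - 7 or z != 8) -> ((z != 15 or 3*z > 21) and z >= 4)) and ((not (tot != z - 7 or z != 8)) -> ((z != 15 or 3*z > 21) and z >= 4))
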